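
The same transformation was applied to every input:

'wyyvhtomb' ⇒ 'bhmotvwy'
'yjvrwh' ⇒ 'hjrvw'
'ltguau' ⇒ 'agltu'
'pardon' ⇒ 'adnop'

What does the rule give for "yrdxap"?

What's happening: sort the characters into alphabetical order, then delete the last character.
For "yrdxap" the result is "adprx".

adprx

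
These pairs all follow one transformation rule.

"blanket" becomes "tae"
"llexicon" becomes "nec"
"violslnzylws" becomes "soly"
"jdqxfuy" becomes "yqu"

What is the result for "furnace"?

erc

The rule is to move the last character to the front, then keep one character in every 3, starting at position 1 (positions 1st, 4th, 7th, ...).
Working it through for "furnace": intermediate "efurnac", final "erc".
(Check on "llexicon": → "nllexico" → "nec" ✓)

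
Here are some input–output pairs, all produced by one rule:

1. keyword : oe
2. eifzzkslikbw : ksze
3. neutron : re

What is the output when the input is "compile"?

In each case the input is transformed by: reverse the string, then keep one character in every 3, starting at position 3 (positions 3rd, 6th, 9th, ...).
Working it through for "compile": intermediate "elipmoc", final "io".

io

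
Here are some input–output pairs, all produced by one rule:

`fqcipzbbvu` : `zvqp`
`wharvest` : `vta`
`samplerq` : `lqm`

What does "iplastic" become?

Rule — swap the front and back halves of the string, then keep one character in every 3, starting at position 1 (positions 1st, 4th, 7th, ...).
Applying both steps to "iplastic": "sticipla", then "scl".

scl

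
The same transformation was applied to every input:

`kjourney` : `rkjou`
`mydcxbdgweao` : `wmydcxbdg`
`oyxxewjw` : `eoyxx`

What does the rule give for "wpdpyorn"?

ywpdp

The rule is to delete the last 3 characters, then move the last character to the front.
For "wpdpyorn", step one produces "wpdpy"; step two turns that into "ywpdp".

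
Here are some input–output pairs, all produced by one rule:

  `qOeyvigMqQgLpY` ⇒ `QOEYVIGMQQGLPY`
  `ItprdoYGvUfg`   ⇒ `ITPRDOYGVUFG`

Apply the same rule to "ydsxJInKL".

YDSXJINKL

Each output is the input with this applied: convert every letter to uppercase.
Applying that to "ydsxJInKL" gives "YDSXJINKL".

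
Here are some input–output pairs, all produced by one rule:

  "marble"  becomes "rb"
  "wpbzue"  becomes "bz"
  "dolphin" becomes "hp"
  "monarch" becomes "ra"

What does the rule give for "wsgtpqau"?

tp

Each output is the input with this applied: take characters alternately from the front and the back (1st, last, 2nd, 2nd-last, ...), then keep only the last 2 characters.
"wsgtpqau" → "wusagqtp" → "tp".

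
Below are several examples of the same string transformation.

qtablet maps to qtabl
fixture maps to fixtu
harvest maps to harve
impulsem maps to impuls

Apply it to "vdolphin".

The rule is to delete the last 2 characters.
So "vdolphin" becomes "vdolph".

vdolph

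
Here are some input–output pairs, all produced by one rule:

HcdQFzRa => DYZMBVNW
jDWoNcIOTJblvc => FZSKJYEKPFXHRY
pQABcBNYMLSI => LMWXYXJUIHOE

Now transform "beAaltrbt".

Rule — shift every letter 4 places backward in the alphabet (wrapping around), then convert every letter to uppercase.
Working it through for "beAaltrbt": intermediate "xaWwhpnxp", final "XAWWHPNXP".

XAWWHPNXP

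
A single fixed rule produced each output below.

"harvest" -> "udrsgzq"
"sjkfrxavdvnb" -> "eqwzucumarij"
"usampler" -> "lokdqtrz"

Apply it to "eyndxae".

Rule — move the first 3 characters to the end (rotate left by 3), then shift every letter 1 place backward in the alphabet (wrapping around).
Applying both steps to "eyndxae": "dxaeeyn", then "cwzddxm".

cwzddxm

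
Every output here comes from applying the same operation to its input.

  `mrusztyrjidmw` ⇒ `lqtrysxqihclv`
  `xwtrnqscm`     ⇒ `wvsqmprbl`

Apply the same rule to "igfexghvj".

Rule — shift every letter 1 place backward in the alphabet (wrapping around).
Doing the same to "igfexghvj": "hfedwfgui".

hfedwfgui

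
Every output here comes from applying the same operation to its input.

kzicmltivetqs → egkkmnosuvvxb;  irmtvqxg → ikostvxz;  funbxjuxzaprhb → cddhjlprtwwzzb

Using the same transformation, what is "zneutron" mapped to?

Looking at the pairs, the operation is to sort the characters into alphabetical order, then shift every letter 2 places forward in the alphabet (wrapping around).
Working it through for "zneutron": intermediate "ennortuz", final "gppqtvwb".

gppqtvwb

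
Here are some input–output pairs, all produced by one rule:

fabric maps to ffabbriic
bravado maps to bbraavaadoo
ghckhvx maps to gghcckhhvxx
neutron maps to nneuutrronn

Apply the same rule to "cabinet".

Looking at the pairs, the operation is to repeat every character 3 times, then keep every other character starting from the first (positions 1st, 3rd, 5th, ...).
So "cabinet" becomes "ccabbinnett".

ccabbinnett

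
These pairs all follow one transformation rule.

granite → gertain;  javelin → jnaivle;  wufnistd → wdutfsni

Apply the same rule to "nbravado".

The rule is to take characters alternately from the front and the back (1st, last, 2nd, 2nd-last, ...).
Doing the same to "nbravado": "nobdraav".

nobdraav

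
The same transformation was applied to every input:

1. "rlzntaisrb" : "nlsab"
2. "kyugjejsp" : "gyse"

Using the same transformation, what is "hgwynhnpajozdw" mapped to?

Looking at the pairs, the operation is to keep every other character starting from the second (positions 2nd, 4th, 6th, ...), then swap each adjacent pair of characters (1↔2, 3↔4, ...).
Working it through for "hgwynhnpajozdw": intermediate "gyhpjzw", final "ygphzjw".

ygphzjw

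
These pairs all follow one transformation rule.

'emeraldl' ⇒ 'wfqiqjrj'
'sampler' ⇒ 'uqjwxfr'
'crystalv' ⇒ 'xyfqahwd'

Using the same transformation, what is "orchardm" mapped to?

mfwirtwh

The rule is to move the first 3 characters to the end (rotate left by 3), then shift every letter 5 places forward in the alphabet (wrapping around).
On "orchardm": the first step gives "hardmorc", and the second then gives "mfwirtwh".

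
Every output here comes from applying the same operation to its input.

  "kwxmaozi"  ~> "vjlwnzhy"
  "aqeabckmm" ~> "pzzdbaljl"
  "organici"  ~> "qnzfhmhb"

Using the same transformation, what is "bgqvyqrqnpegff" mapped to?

In each case the input is transformed by: shift every letter 1 place backward in the alphabet (wrapping around), then swap each adjacent pair of characters (1↔2, 3↔4, ...).
Working it through for "bgqvyqrqnpegff": intermediate "afpuxpqpmodfee", final "fauppxpqomfdee".
(Check on "kwxmaozi": → "jvwlznyh" → "vjlwnzhy" ✓)

fauppxpqomfdee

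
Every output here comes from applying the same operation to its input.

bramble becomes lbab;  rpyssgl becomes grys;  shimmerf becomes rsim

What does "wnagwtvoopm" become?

pwawvo

What's happening: move the last 2 characters to the front (rotate right by 2), then keep every other character starting from the first (positions 1st, 3rd, 5th, ...).
For "wnagwtvoopm", step one produces "pmwnagwtvoo"; step two turns that into "pwawvo".
(Check on "rpyssgl": → "glrpyss" → "grys" ✓)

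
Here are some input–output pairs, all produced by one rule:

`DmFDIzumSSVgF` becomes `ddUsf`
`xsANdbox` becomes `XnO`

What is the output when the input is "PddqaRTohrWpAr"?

Rule — flip the case of every letter, then keep one character in every 3, starting at position 1 (positions 1st, 4th, 7th, ...).
"PddqaRTohrWpAr" → "pDDQArtOHRwPaR" → "pQtRa".

pQtRa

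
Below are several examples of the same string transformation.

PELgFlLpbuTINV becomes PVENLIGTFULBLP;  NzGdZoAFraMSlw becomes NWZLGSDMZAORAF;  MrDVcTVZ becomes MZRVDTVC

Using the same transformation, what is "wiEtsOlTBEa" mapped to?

Rule — take characters alternately from the front and the back (1st, last, 2nd, 2nd-last, ...), then convert every letter to uppercase.
"wiEtsOlTBEa" → "waiEEBtTslO" → "WAIEEBTTSLO".

WAIEEBTTSLO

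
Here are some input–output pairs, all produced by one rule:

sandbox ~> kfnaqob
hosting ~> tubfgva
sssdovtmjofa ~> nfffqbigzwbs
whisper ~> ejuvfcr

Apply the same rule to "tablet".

The transformation: move the last character to the front, then shift every letter 13 places forward in the alphabet (wrapping around) — i.e. ROT13.
On "tablet" that produces "ggnoyr".

ggnoyr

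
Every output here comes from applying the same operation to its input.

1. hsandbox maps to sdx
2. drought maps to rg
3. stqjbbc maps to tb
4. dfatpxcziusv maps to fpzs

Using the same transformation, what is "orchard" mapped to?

ra

Rule — keep one character in every 3, starting at position 2 (positions 2nd, 5th, 8th, ...).
So "orchard" becomes "ra".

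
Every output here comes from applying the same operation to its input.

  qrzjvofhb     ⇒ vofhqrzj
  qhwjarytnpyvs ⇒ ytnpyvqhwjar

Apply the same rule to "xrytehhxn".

ehhxxryt

What's happening: delete the last character, then swap the front and back halves of the string.
On "xrytehhxn": the first step gives "xrytehhx", and the second then gives "ehhxxryt".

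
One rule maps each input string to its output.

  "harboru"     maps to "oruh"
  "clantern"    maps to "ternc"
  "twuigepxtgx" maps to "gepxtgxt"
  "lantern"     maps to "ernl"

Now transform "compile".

ilec

The rule is to move the first character to the end, then delete the first 3 characters.
For "compile", step one produces "ompilec"; step two turns that into "ilec".
(Check on "harboru": → "arboruh" → "oruh" ✓)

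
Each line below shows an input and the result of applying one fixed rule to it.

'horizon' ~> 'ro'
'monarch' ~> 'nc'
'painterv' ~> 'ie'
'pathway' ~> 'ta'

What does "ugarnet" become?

Each output is the input with this applied: keep one character in every 3, starting at position 3 (positions 3rd, 6th, 9th, ...).
For "ugarnet" the result is "ae".

ae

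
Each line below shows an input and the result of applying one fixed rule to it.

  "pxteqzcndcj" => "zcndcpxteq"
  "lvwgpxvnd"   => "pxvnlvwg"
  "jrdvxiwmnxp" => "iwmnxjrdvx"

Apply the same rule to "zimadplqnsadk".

lqnsadzimadp

The transformation: delete the last character, then swap the front and back halves of the string.
"zimadplqnsadk" → "zimadplqnsad" → "lqnsadzimadp".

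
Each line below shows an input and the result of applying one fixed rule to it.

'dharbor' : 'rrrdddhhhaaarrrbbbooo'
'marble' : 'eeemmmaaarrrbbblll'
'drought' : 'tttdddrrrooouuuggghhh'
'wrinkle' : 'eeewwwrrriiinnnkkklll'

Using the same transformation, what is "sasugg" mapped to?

Rule — repeat every character 3 times, then move the last 3 characters to the front (rotate right by 3).
Working it through for "sasugg": intermediate "sssaaasssuuugggggg", final "gggsssaaasssuuuggg".
(Check on "wrinkle": → "wwwrrriiinnnkkkllleee" → "eeewwwrrriiinnnkkklll" ✓)

gggsssaaasssuuuggg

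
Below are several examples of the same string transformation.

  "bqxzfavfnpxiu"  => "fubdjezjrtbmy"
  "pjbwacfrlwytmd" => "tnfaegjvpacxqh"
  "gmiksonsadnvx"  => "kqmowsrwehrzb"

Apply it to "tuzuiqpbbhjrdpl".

Each output is the input with this applied: shift every letter 4 places forward in the alphabet (wrapping around).
Applying that to "tuzuiqpbbhjrdpl" gives "xydymutfflnvhtp".

xydymutfflnvhtp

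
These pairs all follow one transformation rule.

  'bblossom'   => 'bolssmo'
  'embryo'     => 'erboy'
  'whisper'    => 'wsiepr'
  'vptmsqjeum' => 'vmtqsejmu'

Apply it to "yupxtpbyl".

Each output is the input with this applied: swap each adjacent pair of characters (1↔2, 3↔4, ...), then delete the first character.
On "yupxtpbyl": the first step gives "uyxpptybl", and the second then gives "yxpptybl".

yxpptybl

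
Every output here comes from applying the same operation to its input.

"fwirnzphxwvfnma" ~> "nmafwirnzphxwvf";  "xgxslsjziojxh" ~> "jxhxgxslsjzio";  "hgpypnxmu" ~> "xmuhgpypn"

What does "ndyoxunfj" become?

nfjndyoxu

The rule is to move the last 3 characters to the front (rotate right by 3).
Applying that to "ndyoxunfj" gives "nfjndyoxu".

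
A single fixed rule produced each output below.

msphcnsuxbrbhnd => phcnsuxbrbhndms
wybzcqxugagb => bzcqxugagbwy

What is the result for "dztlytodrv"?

In each case the input is transformed by: move the first 2 characters to the end (rotate left by 2).
So "dztlytodrv" becomes "tlytodrvdz".

tlytodrvdz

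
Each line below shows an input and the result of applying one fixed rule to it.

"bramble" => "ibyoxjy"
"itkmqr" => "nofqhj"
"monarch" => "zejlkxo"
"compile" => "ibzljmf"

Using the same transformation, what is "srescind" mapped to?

Looking at the pairs, the operation is to shift every letter 3 places backward in the alphabet (wrapping around), then move the last 2 characters to the front (rotate right by 2).
Starting from "srescind": after the first operation, "pobpzfka"; after the second, "kapobpzf".

kapobpzf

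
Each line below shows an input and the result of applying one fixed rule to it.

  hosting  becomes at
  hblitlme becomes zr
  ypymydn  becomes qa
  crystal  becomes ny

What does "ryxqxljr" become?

Rule — shift every letter 13 places forward in the alphabet (wrapping around) — i.e. ROT13, then keep only the last 2 characters.
Working it through for "ryxqxljr": intermediate "elkdkywe", final "we".

we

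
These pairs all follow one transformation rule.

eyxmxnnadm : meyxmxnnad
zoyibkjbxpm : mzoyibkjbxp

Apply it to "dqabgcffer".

rdqabgcffe

The rule is to move the last character to the front.
For "dqabgcffer" the result is "rdqabgcffe".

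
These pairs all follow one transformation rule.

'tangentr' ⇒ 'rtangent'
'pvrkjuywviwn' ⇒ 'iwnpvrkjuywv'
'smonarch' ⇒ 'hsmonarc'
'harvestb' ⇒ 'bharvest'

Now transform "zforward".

The pattern: move the first 3 characters to the end (rotate left by 3), then swap the front and back halves of the string.
"zforward" → "rwardzfo" → "dzforwar".

dzforwar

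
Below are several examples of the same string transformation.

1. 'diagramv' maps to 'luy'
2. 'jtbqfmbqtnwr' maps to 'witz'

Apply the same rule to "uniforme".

qrh

Each output is the input with this applied: shift every letter 3 places forward in the alphabet (wrapping around), then keep one character in every 3, starting at position 2 (positions 2nd, 5th, 8th, ...).
Starting from "uniforme": after the first operation, "xqliruph"; after the second, "qrh".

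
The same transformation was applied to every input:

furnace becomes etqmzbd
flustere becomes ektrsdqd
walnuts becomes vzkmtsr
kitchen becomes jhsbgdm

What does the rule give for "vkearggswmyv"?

The transformation: shift every letter 1 place backward in the alphabet (wrapping around).
For "vkearggswmyv" the result is "ujdzqffrvlxu".

ujdzqffrvlxu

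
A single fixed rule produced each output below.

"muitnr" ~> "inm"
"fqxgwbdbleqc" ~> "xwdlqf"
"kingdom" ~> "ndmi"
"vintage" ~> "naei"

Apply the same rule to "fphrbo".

hbf

Rule — move the first 2 characters to the end (rotate left by 2), then keep every other character starting from the first (positions 1st, 3rd, 5th, ...).
For "fphrbo", step one produces "hrbofp"; step two turns that into "hbf".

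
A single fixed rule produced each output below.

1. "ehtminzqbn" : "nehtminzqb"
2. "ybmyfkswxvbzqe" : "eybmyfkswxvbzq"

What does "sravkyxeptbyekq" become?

Each output is the input with this applied: move the last character to the front.
So "sravkyxeptbyekq" becomes "qsravkyxeptbyek".

qsravkyxeptbyek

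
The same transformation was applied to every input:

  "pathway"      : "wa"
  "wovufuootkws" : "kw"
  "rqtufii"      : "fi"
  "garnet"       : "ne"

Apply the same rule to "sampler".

In each case the input is transformed by: move the last character to the front, then keep only the last 2 characters.
On "sampler": the first step gives "rsample", and the second then gives "le".

le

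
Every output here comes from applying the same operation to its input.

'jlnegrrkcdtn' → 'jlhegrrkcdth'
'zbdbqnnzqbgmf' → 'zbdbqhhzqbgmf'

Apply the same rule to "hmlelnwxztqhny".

What's happening: replace every "n" with "h".
So "hmlelnwxztqhny" becomes "hmlelhwxztqhhy".

hmlelhwxztqhhy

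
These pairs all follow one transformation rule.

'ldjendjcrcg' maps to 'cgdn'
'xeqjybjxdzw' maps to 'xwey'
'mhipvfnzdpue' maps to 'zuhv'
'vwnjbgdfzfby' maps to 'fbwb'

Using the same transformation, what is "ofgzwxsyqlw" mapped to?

ywfw

What's happening: keep one character in every 3, starting at position 2 (positions 2nd, 5th, 8th, ...), then move the first 2 characters to the end (rotate left by 2).
Starting from "ofgzwxsyqlw": after the first operation, "fwyw"; after the second, "ywfw".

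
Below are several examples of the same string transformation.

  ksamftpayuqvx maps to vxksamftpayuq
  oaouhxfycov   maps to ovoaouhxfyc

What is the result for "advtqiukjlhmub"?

ubadvtqiukjlhm

The pattern: move the last 2 characters to the front (rotate right by 2).
Doing the same to "advtqiukjlhmub": "ubadvtqiukjlhm".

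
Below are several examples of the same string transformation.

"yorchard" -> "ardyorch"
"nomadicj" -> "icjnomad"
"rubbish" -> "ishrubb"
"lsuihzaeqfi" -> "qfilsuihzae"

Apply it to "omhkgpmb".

The transformation: move the last 3 characters to the front (rotate right by 3).
Applying that to "omhkgpmb" gives "pmbomhkg".

pmbomhkg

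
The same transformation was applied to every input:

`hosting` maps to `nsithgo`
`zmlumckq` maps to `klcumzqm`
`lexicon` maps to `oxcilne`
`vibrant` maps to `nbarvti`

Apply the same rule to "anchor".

In each case the input is transformed by: take characters alternately from the front and the back (1st, last, 2nd, 2nd-last, ...), then move the first 3 characters to the end (rotate left by 3).
For "anchor" the result is "ocharn".

ocharn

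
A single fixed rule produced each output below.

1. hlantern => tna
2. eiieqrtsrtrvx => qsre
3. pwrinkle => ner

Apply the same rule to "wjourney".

The rule is to move the first 3 characters to the end (rotate left by 3), then keep one character in every 3, starting at position 2 (positions 2nd, 5th, 8th, ...).
"wjourney" → "ryo".

ryo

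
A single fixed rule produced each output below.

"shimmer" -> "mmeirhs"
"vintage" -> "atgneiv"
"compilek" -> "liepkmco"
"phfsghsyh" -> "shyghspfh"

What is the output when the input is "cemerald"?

The rule is to move the last 3 characters to the front (rotate right by 3), then take characters alternately from the front and the back (1st, last, 2nd, 2nd-last, ...).
Starting from "cemerald": after the first operation, "aldcemer"; after the second, "arledmce".

arledmce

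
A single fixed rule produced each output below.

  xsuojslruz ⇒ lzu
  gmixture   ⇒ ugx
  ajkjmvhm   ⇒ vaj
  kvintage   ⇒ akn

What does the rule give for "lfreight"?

Each output is the input with this applied: swap the front and back halves of the string, then keep one character in every 3, starting at position 2 (positions 2nd, 5th, 8th, ...).
Starting from "lfreight": after the first operation, "ightlfre"; after the second, "gle".

gle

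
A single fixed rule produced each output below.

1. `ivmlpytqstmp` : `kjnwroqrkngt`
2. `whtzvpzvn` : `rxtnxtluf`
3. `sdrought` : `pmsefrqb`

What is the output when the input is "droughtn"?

msefrlbp

Each output is the input with this applied: move the first 2 characters to the end (rotate left by 2), then shift every letter 2 places backward in the alphabet (wrapping around).
On "droughtn": the first step gives "oughtndr", and the second then gives "msefrlbp".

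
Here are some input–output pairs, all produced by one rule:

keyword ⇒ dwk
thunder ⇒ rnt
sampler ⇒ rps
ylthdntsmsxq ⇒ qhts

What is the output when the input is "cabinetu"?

In each case the input is transformed by: swap the first and last characters, then keep one character in every 3, starting at position 1 (positions 1st, 4th, 7th, ...).
Applying that to "cabinetu" gives "uit".

uit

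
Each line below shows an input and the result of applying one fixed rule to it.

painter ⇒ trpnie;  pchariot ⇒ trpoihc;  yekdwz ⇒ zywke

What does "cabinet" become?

tniecb

The transformation: sort the characters into reverse alphabetical order, then delete the last character.
"cabinet" → "tniecba" → "tniecb".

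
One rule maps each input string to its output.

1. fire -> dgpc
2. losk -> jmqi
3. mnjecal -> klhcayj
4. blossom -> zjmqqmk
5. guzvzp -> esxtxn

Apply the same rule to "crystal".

apwqryj

In each case the input is transformed by: shift every letter 2 places backward in the alphabet (wrapping around).
Applying that to "crystal" gives "apwqryj".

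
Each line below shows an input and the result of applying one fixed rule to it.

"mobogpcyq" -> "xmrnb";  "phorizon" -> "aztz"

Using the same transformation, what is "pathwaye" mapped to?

What's happening: shift every letter 11 places forward in the alphabet (wrapping around), then keep every other character starting from the first (positions 1st, 3rd, 5th, ...).
For "pathwaye", step one produces "aleshljp"; step two turns that into "aehj".

aehj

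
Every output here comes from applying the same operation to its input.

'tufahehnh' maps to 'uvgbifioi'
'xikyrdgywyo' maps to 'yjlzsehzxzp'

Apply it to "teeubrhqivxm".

Rule — shift every letter 1 place forward in the alphabet (wrapping around).
On "teeubrhqivxm" that produces "uffvcsirjwyn".

uffvcsirjwyn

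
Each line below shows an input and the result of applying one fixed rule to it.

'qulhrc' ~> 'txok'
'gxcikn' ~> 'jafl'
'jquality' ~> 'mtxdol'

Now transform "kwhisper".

nzklvs

Looking at the pairs, the operation is to delete the last 2 characters, then shift every letter 3 places forward in the alphabet (wrapping around).
Applying both steps to "kwhisper": "kwhisp", then "nzklvs".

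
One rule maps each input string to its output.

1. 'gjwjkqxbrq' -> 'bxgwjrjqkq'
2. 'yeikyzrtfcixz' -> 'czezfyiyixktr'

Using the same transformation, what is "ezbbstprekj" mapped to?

Looking at the pairs, the operation is to sort the characters into alphabetical order, then take characters alternately from the front and the back (1st, last, 2nd, 2nd-last, ...).
Starting from "ezbbstprekj": after the first operation, "bbeejkprstz"; after the second, "bzbteserjpk".
(Check on "gjwjkqxbrq": → "bgjjkqqrwx" → "bxgwjrjqkq" ✓)

bzbteserjpk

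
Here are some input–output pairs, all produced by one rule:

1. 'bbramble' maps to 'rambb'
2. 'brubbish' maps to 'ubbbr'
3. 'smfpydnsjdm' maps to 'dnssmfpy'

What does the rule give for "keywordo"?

In each case the input is transformed by: delete the last 3 characters, then move the last 3 characters to the front (rotate right by 3).
Starting from "keywordo": after the first operation, "keywo"; after the second, "ywoke".

ywoke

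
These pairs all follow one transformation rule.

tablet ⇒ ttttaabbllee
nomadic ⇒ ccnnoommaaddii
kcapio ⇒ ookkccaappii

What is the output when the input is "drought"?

ttddrroouugghh

The pattern: double every character, then move the last 2 characters to the front (rotate right by 2).
On "drought" that produces "ttddrroouugghh".
(Check on "kcapio": → "kkccaappiioo" → "ookkccaappii" ✓)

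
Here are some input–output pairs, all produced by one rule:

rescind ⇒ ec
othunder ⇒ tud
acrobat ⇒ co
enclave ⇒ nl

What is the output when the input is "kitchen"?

The transformation: delete the last 2 characters, then keep every other character starting from the second (positions 2nd, 4th, 6th, ...).
On "kitchen": the first step gives "kitch", and the second then gives "ic".

ic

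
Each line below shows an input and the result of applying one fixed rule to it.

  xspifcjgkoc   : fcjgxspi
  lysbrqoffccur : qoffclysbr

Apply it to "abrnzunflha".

The pattern: delete the last 3 characters, then swap the front and back halves of the string.
"abrnzunflha" → "abrnzunf" → "zunfabrn".

zunfabrn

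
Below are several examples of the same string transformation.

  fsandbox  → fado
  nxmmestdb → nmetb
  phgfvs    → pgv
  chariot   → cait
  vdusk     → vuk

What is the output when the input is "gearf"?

gaf

Looking at the pairs, the operation is to keep every other character starting from the first (positions 1st, 3rd, 5th, ...).
Applying that to "gearf" gives "gaf".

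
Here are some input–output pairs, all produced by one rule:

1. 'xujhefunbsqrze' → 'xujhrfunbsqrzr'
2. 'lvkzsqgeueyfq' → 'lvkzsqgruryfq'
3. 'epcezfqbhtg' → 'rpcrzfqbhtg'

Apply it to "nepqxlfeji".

nrpqxlfrji

The transformation: replace every "e" with "r".
For "nepqxlfeji" the result is "nrpqxlfrji".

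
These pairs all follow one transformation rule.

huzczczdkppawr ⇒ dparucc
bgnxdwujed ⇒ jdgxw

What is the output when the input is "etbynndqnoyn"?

qontyn

The pattern: keep every other character starting from the second (positions 2nd, 4th, 6th, ...), then move the first 3 characters to the end (rotate left by 3).
"etbynndqnoyn" → "tynqon" → "qontyn".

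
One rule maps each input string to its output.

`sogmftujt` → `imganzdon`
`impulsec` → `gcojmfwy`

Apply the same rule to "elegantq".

Looking at the pairs, the operation is to swap each adjacent pair of characters (1↔2, 3↔4, ...), then shift every letter 6 places backward in the alphabet (wrapping around).
For "elegantq", step one produces "legenaqt"; step two turns that into "fyayhukn".
(Check on "sogmftujt": → "osmgtfjut" → "imganzdon" ✓)

fyayhukn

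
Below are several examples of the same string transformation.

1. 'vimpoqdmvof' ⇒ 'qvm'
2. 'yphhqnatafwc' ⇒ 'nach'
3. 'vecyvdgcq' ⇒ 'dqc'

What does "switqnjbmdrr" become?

Each output is the input with this applied: keep one character in every 3, starting at position 3 (positions 3rd, 6th, 9th, ...), then move the first character to the end.
Working it through for "switqnjbmdrr": intermediate "inmr", final "nmri".

nmri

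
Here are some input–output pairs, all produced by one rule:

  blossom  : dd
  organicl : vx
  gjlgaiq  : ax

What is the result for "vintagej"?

cv

Looking at the pairs, the operation is to shift every letter 11 places backward in the alphabet (wrapping around), then keep one character in every 3, starting at position 3 (positions 3rd, 6th, 9th, ...).
"vintagej" → "kxcipvty" → "cv".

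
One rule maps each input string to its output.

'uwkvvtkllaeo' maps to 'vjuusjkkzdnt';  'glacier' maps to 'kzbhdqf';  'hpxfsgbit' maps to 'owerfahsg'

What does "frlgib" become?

The pattern: shift every letter 1 place backward in the alphabet (wrapping around), then move the first character to the end.
Starting from "frlgib": after the first operation, "eqkfha"; after the second, "qkfhae".

qkfhae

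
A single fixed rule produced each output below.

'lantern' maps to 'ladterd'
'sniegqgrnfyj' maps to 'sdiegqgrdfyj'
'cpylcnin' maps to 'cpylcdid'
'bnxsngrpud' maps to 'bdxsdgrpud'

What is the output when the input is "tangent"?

What's happening: replace every "n" with "d".
"tangent" → "tadgedt".

tadgedt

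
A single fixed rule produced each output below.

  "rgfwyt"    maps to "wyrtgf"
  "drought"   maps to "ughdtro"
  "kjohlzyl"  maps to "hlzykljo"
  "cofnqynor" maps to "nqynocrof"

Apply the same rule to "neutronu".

The rule is to swap the first and last characters, then move the first 3 characters to the end (rotate left by 3).
On "neutronu": the first step gives "ueutronn", and the second then gives "tronnueu".

tronnueu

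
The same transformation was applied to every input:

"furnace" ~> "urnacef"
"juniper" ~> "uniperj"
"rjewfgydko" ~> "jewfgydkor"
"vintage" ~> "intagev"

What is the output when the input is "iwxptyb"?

The transformation: move the first character to the end.
So "iwxptyb" becomes "wxptybi".

wxptybi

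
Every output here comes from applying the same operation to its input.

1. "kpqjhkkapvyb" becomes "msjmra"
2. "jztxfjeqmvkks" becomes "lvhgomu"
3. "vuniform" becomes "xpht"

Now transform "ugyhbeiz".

wadk

Looking at the pairs, the operation is to keep every other character starting from the first (positions 1st, 3rd, 5th, ...), then shift every letter 2 places forward in the alphabet (wrapping around).
Doing the same to "ugyhbeiz": "wadk".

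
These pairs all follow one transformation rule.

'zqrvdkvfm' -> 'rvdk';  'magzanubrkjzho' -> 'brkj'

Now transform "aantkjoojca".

kjoo

What's happening: move the last 3 characters to the front (rotate right by 3), then keep only the last 4 characters.
Doing the same to "aantkjoojca": "kjoo".
(Check on "magzanubrkjzho": → "zhomagzanubrkj" → "brkj" ✓)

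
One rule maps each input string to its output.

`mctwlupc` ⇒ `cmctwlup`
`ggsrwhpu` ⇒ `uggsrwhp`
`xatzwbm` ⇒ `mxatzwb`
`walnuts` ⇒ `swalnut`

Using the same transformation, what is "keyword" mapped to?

dkeywor

Looking at the pairs, the operation is to move the last character to the front.
On "keyword" that produces "dkeywor".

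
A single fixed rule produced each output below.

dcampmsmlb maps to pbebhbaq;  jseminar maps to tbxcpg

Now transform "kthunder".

The pattern: shift every letter 11 places backward in the alphabet (wrapping around), then delete the first 2 characters.
On "kthunder": the first step gives "ziwjcstg", and the second then gives "wjcstg".
(Check on "dcampmsmlb": → "srpbebhbaq" → "pbebhbaq" ✓)

wjcstg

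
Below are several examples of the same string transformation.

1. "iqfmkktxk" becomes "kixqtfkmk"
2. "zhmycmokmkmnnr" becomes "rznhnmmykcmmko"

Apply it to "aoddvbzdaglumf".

famoudldgvabdz

The rule is to reverse the string, then take characters alternately from the front and the back (1st, last, 2nd, 2nd-last, ...).
On "aoddvbzdaglumf" that produces "famoudldgvabdz".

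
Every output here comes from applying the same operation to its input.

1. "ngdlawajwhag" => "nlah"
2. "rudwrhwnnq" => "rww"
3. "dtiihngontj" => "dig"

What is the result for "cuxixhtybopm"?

Looking at the pairs, the operation is to delete the last 2 characters, then keep one character in every 3, starting at position 1 (positions 1st, 4th, 7th, ...).
Starting from "cuxixhtybopm": after the first operation, "cuxixhtybo"; after the second, "cito".

cito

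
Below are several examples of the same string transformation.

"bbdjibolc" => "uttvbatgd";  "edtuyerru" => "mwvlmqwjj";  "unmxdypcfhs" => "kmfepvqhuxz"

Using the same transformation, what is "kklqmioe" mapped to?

What's happening: shift every letter 8 places backward in the alphabet (wrapping around), then move the last character to the front.
On "kklqmioe": the first step gives "ccdieagw", and the second then gives "wccdieag".

wccdieag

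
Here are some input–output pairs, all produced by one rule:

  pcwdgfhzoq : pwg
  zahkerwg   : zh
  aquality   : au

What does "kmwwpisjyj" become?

kwp

Looking at the pairs, the operation is to keep every other character starting from the first (positions 1st, 3rd, 5th, ...), then delete the last 2 characters.
On "kmwwpisjyj": the first step gives "kwpsy", and the second then gives "kwp".
(Check on "pcwdgfhzoq": → "pwgho" → "pwg" ✓)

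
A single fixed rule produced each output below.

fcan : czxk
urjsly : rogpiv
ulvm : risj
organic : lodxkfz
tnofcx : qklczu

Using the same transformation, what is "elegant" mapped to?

bibdxkq

Rule — shift every letter 3 places backward in the alphabet (wrapping around).
On "elegant" that produces "bibdxkq".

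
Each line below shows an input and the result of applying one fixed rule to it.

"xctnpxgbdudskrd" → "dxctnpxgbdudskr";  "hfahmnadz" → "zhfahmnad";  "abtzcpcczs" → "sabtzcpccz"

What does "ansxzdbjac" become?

cansxzdbja

In each case the input is transformed by: move the last character to the front.
So "ansxzdbjac" becomes "cansxzdbja".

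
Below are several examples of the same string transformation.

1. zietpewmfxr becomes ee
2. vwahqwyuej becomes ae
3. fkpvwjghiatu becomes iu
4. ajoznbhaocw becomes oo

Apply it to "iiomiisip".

Each output is the input with this applied: keep one character in every 3, starting at position 3 (positions 3rd, 6th, 9th, ...), then keep only the vowels.
Working it through for "iiomiisip": intermediate "oip", final "oi".

oi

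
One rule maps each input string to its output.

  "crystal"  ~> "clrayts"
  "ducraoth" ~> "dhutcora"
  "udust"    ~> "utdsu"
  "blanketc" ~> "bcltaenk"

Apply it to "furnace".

feucran

What's happening: take characters alternately from the front and the back (1st, last, 2nd, 2nd-last, ...).
So "furnace" becomes "feucran".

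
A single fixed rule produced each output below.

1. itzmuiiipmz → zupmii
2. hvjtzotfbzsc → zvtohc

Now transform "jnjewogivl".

Rule — sort the characters into reverse alphabetical order, then keep every other character starting from the first (positions 1st, 3rd, 5th, ...).
Doing the same to "jnjewogivl": "woljg".

woljg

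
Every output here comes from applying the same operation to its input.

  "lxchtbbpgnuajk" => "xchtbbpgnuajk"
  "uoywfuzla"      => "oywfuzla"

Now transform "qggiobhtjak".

ggiobhtjak

The pattern: delete the first character.
"qggiobhtjak" → "ggiobhtjak".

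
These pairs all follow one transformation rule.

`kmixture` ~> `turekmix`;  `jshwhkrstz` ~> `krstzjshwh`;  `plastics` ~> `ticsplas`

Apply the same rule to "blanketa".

The transformation: swap the front and back halves of the string.
On "blanketa" that produces "ketablan".

ketablan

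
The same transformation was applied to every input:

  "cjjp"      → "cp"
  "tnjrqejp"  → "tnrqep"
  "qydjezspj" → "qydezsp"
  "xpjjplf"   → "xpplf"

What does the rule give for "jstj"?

What's happening: remove every "j".
Applying that to "jstj" gives "st".

st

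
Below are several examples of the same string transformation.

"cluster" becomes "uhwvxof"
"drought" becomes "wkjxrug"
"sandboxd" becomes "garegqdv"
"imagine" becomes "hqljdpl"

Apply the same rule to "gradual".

odxgduj

The rule is to reverse the string, then shift every letter 3 places forward in the alphabet (wrapping around).
On "gradual": the first step gives "laudarg", and the second then gives "odxgduj".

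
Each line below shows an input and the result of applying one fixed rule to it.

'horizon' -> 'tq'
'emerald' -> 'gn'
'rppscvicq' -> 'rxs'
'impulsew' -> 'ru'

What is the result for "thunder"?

The pattern: keep one character in every 3, starting at position 3 (positions 3rd, 6th, 9th, ...), then shift every letter 2 places forward in the alphabet (wrapping around).
On "thunder": the first step gives "ue", and the second then gives "wg".

wg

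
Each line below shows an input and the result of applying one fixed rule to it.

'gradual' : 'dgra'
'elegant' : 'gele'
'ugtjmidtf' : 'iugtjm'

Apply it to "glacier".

What's happening: delete the last 3 characters, then move the last character to the front.
Working it through for "glacier": intermediate "glac", final "cgla".

cgla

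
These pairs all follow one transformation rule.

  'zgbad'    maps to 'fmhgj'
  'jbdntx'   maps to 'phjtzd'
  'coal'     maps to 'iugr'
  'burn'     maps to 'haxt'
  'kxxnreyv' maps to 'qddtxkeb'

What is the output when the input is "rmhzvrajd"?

The pattern: shift every letter 6 places forward in the alphabet (wrapping around).
So "rmhzvrajd" becomes "xsnfbxgpj".

xsnfbxgpj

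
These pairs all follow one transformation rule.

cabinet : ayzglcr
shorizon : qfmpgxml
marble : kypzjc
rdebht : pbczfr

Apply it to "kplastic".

injyqrga

What's happening: shift every letter 2 places backward in the alphabet (wrapping around).
"kplastic" → "injyqrga".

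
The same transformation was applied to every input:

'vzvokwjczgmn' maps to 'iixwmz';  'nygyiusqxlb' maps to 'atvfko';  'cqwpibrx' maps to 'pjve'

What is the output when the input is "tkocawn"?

gbna

Each output is the input with this applied: keep every other character starting from the first (positions 1st, 3rd, 5th, ...), then shift every letter 13 places forward in the alphabet (wrapping around) — i.e. ROT13.
For "tkocawn", step one produces "toan"; step two turns that into "gbna".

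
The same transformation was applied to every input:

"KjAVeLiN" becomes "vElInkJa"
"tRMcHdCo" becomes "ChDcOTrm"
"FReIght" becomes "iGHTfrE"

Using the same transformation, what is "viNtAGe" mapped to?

Rule — move the first 3 characters to the end (rotate left by 3), then flip the case of every letter.
"viNtAGe" → "tAGeviN" → "TagEVIn".

TagEVIn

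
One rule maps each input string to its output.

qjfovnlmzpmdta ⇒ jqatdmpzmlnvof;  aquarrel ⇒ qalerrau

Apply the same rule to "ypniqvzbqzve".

pyevzqbzvqin

Rule — reverse the string, then move the last 2 characters to the front (rotate right by 2).
Working it through for "ypniqvzbqzve": intermediate "evzqbzvqinpy", final "pyevzqbzvqin".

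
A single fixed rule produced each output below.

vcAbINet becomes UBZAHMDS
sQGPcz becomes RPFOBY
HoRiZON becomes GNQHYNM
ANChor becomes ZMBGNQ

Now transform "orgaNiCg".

The rule is to shift every letter 1 place backward in the alphabet (wrapping around), then convert every letter to uppercase.
Applying both steps to "orgaNiCg": "nqfzMhBf", then "NQFZMHBF".

NQFZMHBF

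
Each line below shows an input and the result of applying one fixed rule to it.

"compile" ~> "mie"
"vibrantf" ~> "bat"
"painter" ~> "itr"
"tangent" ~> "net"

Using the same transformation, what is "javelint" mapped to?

vln

Looking at the pairs, the operation is to keep every other character starting from the first (positions 1st, 3rd, 5th, ...), then delete the first character.
"javelint" → "jvln" → "vln".
(Check on "painter": → "pitr" → "itr" ✓)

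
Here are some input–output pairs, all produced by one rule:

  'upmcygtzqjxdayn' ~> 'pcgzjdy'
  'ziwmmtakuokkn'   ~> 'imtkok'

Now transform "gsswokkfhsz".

swkfs

The transformation: keep every other character starting from the second (positions 2nd, 4th, 6th, ...).
On "gsswokkfhsz" that produces "swkfs".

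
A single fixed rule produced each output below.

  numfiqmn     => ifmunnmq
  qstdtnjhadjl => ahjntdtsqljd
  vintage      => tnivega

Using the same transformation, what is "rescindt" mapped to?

icsertdn

Rule — reverse the string, then move the first 3 characters to the end (rotate left by 3).
For "rescindt" the result is "icsertdn".
(Check on "qstdtnjhadjl": → "ljdahjntdtsq" → "ahjntdtsqljd" ✓)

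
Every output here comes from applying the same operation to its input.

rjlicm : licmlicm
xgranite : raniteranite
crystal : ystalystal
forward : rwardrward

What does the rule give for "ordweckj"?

dweckjdweckj

Looking at the pairs, the operation is to delete the first 2 characters, then write the whole string twice.
"ordweckj" → "dweckj" → "dweckjdweckj".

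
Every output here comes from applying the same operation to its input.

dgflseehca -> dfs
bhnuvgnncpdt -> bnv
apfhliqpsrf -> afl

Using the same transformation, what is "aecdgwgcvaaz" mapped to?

acg

Looking at the pairs, the operation is to keep every other character starting from the first (positions 1st, 3rd, 5th, ...), then keep only the first 3 characters.
Starting from "aecdgwgcvaaz": after the first operation, "acggva"; after the second, "acg".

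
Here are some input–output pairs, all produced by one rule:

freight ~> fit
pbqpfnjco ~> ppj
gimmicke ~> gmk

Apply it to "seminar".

sir

The rule is to keep one character in every 3, starting at position 1 (positions 1st, 4th, 7th, ...).
Applying that to "seminar" gives "sir".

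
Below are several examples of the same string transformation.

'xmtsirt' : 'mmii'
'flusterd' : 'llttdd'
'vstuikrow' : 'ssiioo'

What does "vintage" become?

iiaa

Rule — keep one character in every 3, starting at position 2 (positions 2nd, 5th, 8th, ...), then double every character.
On "vintage": the first step gives "ia", and the second then gives "iiaa".
(Check on "flusterd": → "ltd" → "llttdd" ✓)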